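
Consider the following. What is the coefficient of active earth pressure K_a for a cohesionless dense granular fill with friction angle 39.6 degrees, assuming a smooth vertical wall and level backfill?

K_a = tan²(45° − φ/2) = tan²(25.20°) = 0.2214.

0.221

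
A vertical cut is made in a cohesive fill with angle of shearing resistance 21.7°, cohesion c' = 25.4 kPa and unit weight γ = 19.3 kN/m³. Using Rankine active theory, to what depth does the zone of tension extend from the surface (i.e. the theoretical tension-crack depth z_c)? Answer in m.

K_a = tan²(45° − 21.7°/2) = 0.4601; √K_a = 0.6783.
The active pressure is zero where K_a γ z = 2c√K_a, so z_c = 2c/(γ√K_a) = 2×25.4/(19.3×0.6783) = 3.880 m.

3.88 m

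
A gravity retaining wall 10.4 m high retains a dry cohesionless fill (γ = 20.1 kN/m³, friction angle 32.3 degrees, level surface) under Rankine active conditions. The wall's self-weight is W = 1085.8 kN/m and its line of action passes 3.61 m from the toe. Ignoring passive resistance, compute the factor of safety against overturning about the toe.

K_a = tan²(45° − 32.3°/2) = 0.3035.
P_a = ½K_aγH² = 0.5×0.3035×20.1×10.4² = 329.9 kN/m, acting at H/3 = 3.467 m above the base.
Overturning moment M_o = P_a × H/3 = 329.9 × 3.467 = 1144.
Resisting moment M_r = W × 3.61 = 1085.8 × 3.61 = 3920.
FS_overturning = M_r/M_o = 3920/1144 = 3.428.

3.43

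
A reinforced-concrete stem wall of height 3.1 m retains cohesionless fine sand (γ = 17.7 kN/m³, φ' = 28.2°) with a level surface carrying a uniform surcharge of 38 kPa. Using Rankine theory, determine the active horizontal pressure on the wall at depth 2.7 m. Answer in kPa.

K_a = (1 − sin φ)/(1 + sin φ) = 0.3582.
σ_v = γz + q = 17.7 × 2.7 + 38 = 85.79 kPa.
σ_h = K_a σ_v = 0.3582 × 85.79 = 30.73 kPa.

30.7 kPa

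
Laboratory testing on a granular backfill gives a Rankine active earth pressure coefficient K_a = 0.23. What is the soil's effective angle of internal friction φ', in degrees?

38.8°

K_a = tan²(45° − φ/2) ⇒ 45° − φ/2 = arctan(√0.23) = 25.62°.
φ = 2(45° − 25.62°) = 38.76°.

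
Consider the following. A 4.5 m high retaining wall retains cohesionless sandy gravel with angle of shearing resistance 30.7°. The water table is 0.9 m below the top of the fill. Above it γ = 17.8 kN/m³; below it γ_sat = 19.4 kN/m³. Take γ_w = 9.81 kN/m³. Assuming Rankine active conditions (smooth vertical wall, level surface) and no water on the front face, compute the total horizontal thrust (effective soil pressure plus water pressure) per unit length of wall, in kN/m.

105 kN/m

K_a = tan²(45° − φ/2) = 0.3240.
γ' = 19.4 − 9.81 = 9.590 kN/m³. Depth below WT = 3.6 m.
σ'_h at WT = K_a γ d_w = 5.191 kPa; at base = 5.191 + K_a γ' × 3.6 = 16.38 kPa.
P₁ (0–0.9 m) = ½×5.191×0.9 = 2.336. P₂ (0.9–4.5 m) = ½(5.191+16.38)×3.6 = 38.82.
P_w = ½ γ_w h₂² = 0.5×9.81×3.6² = 63.57. Total = 2.336+38.82+63.57 = 104.7 kN/m.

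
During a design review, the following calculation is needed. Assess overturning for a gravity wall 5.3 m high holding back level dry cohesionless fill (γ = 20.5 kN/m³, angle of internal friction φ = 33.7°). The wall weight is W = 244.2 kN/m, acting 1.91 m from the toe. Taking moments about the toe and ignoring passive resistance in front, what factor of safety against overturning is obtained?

3.20

K_a = tan²(45° − 33.7°/2) = 0.2863.
P_a = ½K_aγH² = 0.5×0.2863×20.5×5.3² = 82.43 kN/m, acting at H/3 = 1.767 m above the base.
Overturning moment M_o = P_a × H/3 = 82.43 × 1.767 = 145.6.
Resisting moment M_r = W × 1.91 = 244.2 × 1.91 = 466.4.
FS_overturning = M_r/M_o = 466.4/145.6 = 3.203.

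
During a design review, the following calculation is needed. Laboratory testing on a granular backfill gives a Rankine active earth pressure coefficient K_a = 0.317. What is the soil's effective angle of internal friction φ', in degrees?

K_a = tan²(45° − φ/2) ⇒ 45° − φ/2 = arctan(√0.317) = 29.38°.
φ = 2(45° − 29.38°) = 31.24°.

31.2°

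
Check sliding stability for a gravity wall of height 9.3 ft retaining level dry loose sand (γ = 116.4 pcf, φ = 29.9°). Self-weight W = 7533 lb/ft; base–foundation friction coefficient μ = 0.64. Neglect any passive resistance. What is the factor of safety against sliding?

2.86

K_a = tan²(45° − 29.9°/2) = 0.3347.
P_a = ½K_aγH² = 0.5×0.3347×116.4×9.3² = 1685 lb/ft, acting at H/3 = 3.100 ft above the base.
FS_sliding = μW / P_a = 0.64×7533 / 1685 = 2.862.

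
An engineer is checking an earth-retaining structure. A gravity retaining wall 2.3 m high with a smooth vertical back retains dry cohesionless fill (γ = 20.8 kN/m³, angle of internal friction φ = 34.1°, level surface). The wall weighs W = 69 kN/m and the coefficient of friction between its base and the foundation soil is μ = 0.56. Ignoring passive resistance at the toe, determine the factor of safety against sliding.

2.49

K_a = tan²(45° − 34.1°/2) = 0.2815.
P_a = ½K_aγH² = 0.5×0.2815×20.8×2.3² = 15.49 kN/m, acting at H/3 = 0.7667 m above the base.
FS_sliding = μW / P_a = 0.56×69 / 15.49 = 2.495.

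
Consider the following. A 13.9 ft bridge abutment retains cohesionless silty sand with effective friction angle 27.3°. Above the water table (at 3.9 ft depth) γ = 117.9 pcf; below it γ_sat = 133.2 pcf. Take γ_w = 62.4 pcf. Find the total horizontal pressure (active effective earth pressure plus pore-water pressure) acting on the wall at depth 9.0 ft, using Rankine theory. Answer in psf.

K_a = (1 − sin φ)/(1 + sin φ) = 0.3711.
γ' = 133.2 − 62.4 = 70.80 pcf.
Effective vertical stress at 9.0 ft: σ'_v = 117.9×3.9 + 70.80×5.10 = 820.9 psf.
σ'_h = K_a σ'_v = 0.3711 × 820.9 = 304.7 psf; u = γ_w × 5.10 = 318.2 psf.
Total σ_h = 304.7 + 318.2 = 622.9 psf.

623 psf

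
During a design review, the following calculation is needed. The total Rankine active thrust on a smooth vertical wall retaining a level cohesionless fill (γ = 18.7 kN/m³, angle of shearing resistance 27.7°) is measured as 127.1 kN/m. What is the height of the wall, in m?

6.10 m

K_a = 0.3653. P_a = ½ K_a γ H² ⇒ H = √(2P_a/(K_a γ)).
H = √(2×127.1/(0.3653×18.7)) = 6.100 m.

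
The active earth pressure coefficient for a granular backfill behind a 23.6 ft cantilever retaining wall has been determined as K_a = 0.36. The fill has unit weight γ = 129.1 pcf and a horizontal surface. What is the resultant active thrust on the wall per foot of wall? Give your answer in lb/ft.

12900 lb/ft

P = ½ K_a γ H² = 0.5 × 0.36 × 129.1 × 23.6² = 12940 lb/ft.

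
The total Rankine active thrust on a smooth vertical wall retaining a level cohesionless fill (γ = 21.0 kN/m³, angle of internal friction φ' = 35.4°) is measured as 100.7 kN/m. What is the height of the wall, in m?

6.00 m

K_a = 0.2664. P_a = ½ K_a γ H² ⇒ H = √(2P_a/(K_a γ)).
H = √(2×100.7/(0.2664×21.0)) = 6.000 m.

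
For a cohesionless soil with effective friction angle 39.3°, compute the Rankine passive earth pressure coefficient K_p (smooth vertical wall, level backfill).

4.46

K_p = (1 + sin φ)/(1 − sin φ) = tan²(45° + 39.3°/2) = 4.455.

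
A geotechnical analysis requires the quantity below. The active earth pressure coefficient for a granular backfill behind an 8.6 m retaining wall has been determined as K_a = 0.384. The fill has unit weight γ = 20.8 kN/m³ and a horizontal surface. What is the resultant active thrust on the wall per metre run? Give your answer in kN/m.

295 kN/m

P = ½ K_a γ H² = 0.5 × 0.384 × 20.8 × 8.6² = 295.4 kN/m.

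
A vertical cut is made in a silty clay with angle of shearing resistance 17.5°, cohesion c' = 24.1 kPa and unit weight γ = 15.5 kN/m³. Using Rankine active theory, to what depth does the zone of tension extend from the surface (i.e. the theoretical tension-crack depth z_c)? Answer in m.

K_a = tan²(45° − 17.5°/2) = 0.5376; √K_a = 0.7332.
The active pressure is zero where K_a γ z = 2c√K_a, so z_c = 2c/(γ√K_a) = 2×24.1/(15.5×0.7332) = 4.241 m.

4.24 m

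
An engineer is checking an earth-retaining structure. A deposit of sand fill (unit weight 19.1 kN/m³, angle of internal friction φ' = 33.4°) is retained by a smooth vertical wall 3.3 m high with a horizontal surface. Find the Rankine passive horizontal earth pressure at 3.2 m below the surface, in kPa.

K_p = (1 + sin φ)/(1 − sin φ) = 3.449.
σ_h = K_p γ z = 3.449 × 19.1 × 3.2 = 210.8 kPa.

211 kPa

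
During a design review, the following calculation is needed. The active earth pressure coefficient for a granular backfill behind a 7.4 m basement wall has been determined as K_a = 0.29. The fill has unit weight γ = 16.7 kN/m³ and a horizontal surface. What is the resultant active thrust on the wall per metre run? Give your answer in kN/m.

P = ½ K_a γ H² = 0.5 × 0.29 × 16.7 × 7.4² = 132.6 kN/m.

133 kN/m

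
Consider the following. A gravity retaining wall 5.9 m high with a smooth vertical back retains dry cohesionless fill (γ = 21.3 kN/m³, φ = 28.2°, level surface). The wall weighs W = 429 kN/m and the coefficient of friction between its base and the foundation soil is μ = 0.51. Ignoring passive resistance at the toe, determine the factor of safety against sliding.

K_a = tan²(45° − 28.2°/2) = 0.3582.
P_a = ½K_aγH² = 0.5×0.3582×21.3×5.9² = 132.8 kN/m, acting at H/3 = 1.967 m above the base.
FS_sliding = μW / P_a = 0.51×429 / 132.8 = 1.648.

1.65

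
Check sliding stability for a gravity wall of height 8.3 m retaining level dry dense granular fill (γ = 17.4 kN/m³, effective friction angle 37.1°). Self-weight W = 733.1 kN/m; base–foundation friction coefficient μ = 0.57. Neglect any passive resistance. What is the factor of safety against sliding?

2.82

K_a = tan²(45° − 37.1°/2) = 0.2475.
P_a = ½K_aγH² = 0.5×0.2475×17.4×8.3² = 148.3 kN/m, acting at H/3 = 2.767 m above the base.
FS_sliding = μW / P_a = 0.57×733.1 / 148.3 = 2.817.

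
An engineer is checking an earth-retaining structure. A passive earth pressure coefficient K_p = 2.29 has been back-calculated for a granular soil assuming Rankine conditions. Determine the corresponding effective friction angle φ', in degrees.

K_p = (1+sin φ)/(1−sin φ) ⇒ sin φ = (K_p − 1)/(K_p + 1) = 0.3921.
φ = arcsin(0.3921) = 23.09°.

23.1°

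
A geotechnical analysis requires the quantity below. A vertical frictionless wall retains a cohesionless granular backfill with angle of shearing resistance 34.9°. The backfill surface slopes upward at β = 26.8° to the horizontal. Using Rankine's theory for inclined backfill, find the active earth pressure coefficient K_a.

K_a = cos β · (cos β − √(cos²β − cos²φ)) / (cos β + √(cos²β − cos²φ)).
cos β = 0.8926, cos φ = 0.8202, √(cos²β − cos²φ) = 0.3522.
K_a = 0.8926 × (0.8926 − 0.3522)/(0.8926 + 0.3522) = 0.3875.

0.387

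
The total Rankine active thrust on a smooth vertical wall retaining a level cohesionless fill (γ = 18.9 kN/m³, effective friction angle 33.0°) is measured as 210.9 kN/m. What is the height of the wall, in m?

K_a = 0.2948. P_a = ½ K_a γ H² ⇒ H = √(2P_a/(K_a γ)).
H = √(2×210.9/(0.2948×18.9)) = 8.701 m.

8.70 m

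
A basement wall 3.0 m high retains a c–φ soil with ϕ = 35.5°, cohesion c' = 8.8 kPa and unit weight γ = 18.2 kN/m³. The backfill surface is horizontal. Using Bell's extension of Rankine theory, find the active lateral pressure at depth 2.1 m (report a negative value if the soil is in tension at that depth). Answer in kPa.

1.07 kPa

K_a = (1 − sin φ)/(1 + sin φ) = 0.2653.
σ_a = K_a γ z − 2c√K_a = 0.2653×18.2×2.1 − 2×8.8×0.5150 = 1.074 kPa.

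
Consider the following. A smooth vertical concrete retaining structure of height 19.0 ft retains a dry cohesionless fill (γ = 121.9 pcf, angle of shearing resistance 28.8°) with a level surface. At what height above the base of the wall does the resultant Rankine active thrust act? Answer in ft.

6.33 ft

K_a = 0.3498.
The pressure distribution is triangular, so the resultant acts at H/3 above the base = 19.0/3 = 6.333 ft.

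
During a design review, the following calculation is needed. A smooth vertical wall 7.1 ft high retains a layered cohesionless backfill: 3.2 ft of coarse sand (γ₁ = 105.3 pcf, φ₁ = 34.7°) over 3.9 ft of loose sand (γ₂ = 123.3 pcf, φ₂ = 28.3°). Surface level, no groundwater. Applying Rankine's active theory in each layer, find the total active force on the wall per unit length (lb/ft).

K_a1 = tan²(45°−34.7°/2) = 0.2745; K_a2 = tan²(45°−28.3°/2) = 0.3568.
Layer 1: σ at base = K_a1 γ₁ h₁ = 92.49 psf; P₁ = ½×92.49×3.2 = 148.0.
Layer 2: σ_v at top = γ₁h₁ = 337.0; σ_h top = K_a2×337.0 = 120.2; σ_h base = K_a2×(337.0+123.3×3.9) = 291.8.
P₂ = ½(120.2+291.8)×3.9 = 803.4. Total P_a = 148.0+803.4 = 951.4 lb/ft.

951 lb/ft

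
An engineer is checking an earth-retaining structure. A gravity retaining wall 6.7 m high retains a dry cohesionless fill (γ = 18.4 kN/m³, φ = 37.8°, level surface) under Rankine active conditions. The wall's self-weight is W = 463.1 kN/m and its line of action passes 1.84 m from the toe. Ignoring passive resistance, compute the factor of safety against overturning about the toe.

K_a = tan²(45° − 37.8°/2) = 0.2400.
P_a = ½K_aγH² = 0.5×0.2400×18.4×6.7² = 99.12 kN/m, acting at H/3 = 2.233 m above the base.
Overturning moment M_o = P_a × H/3 = 99.12 × 2.233 = 221.4.
Resisting moment M_r = W × 1.84 = 463.1 × 1.84 = 852.1.
FS_overturning = M_r/M_o = 852.1/221.4 = 3.849.

3.85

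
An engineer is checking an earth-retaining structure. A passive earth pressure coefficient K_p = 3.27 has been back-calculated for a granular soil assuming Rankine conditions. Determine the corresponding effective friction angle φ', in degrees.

32.1°

K_p = (1+sin φ)/(1−sin φ) ⇒ sin φ = (K_p − 1)/(K_p + 1) = 0.5316.
φ = arcsin(0.5316) = 32.11°.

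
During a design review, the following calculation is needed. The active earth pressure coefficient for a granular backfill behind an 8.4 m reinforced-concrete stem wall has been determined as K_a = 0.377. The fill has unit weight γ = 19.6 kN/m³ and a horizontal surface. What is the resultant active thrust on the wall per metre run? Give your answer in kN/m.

261 kN/m

P = ½ K_a γ H² = 0.5 × 0.377 × 19.6 × 8.4² = 260.7 kN/m.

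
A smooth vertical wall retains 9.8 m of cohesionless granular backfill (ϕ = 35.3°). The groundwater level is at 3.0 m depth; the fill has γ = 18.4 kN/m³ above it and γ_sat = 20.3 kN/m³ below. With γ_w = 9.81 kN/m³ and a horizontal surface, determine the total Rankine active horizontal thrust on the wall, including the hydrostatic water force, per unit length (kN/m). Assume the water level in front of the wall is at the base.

K_a = tan²(45° − φ/2) = 0.2675.
γ' = 20.3 − 9.81 = 10.49 kN/m³. Depth below WT = 6.8 m.
σ'_h at WT = K_a γ d_w = 14.77 kPa; at base = 14.77 + K_a γ' × 6.8 = 33.85 kPa.
P₁ (0–3.0 m) = ½×14.77×3.0 = 22.15. P₂ (3.0–9.8 m) = ½(14.77+33.85)×6.8 = 165.3.
P_w = ½ γ_w h₂² = 0.5×9.81×6.8² = 226.8. Total = 22.15+165.3+226.8 = 414.3 kN/m.

414 kN/m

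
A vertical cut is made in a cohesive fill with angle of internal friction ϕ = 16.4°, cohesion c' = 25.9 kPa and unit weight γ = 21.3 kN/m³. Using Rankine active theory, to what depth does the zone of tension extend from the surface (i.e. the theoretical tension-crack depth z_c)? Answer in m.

3.25 m

K_a = tan²(45° − 16.4°/2) = 0.5596; √K_a = 0.7481.
The active pressure is zero where K_a γ z = 2c√K_a, so z_c = 2c/(γ√K_a) = 2×25.9/(21.3×0.7481) = 3.251 m.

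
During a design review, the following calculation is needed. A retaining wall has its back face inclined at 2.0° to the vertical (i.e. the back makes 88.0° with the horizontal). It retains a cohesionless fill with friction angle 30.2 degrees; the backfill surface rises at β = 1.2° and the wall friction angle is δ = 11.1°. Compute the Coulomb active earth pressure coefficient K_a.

K_a = sin²(α+φ) / [sin²α · sin(α−δ) · (1 + √{sin(φ+δ)sin(φ−β) / (sin(α−δ)sin(α+β))})²].
With α = 88.0°, φ = 30.2°, δ = 11.1°, β = 1.2°: K_a = 0.3226.

0.323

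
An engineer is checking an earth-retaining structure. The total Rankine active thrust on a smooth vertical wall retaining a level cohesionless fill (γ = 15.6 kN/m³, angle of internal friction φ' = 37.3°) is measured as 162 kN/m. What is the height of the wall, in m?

K_a = 0.2453. P_a = ½ K_a γ H² ⇒ H = √(2P_a/(K_a γ)).
H = √(2×162/(0.2453×15.6)) = 9.201 m.

9.20 m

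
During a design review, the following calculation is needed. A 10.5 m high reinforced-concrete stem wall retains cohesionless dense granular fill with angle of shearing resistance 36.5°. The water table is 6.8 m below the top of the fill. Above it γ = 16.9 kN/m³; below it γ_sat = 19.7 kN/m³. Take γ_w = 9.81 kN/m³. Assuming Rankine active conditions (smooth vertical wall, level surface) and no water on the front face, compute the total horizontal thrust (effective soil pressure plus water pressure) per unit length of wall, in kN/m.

292 kN/m

K_a = tan²(45° − φ/2) = 0.2541.
γ' = 19.7 − 9.81 = 9.890 kN/m³. Depth below WT = 3.7 m.
σ'_h at WT = K_a γ d_w = 29.20 kPa; at base = 29.20 + K_a γ' × 3.7 = 38.49 kPa.
P₁ (0–6.8 m) = ½×29.20×6.8 = 99.27. P₂ (6.8–10.5 m) = ½(29.20+38.49)×3.7 = 125.2.
P_w = ½ γ_w h₂² = 0.5×9.81×3.7² = 67.15. Total = 99.27+125.2+67.15 = 291.6 kN/m.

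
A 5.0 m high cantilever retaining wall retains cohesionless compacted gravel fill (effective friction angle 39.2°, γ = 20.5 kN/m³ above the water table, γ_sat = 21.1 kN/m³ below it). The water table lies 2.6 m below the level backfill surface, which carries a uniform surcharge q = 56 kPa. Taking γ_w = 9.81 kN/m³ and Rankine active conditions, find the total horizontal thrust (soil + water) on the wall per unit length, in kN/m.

K_a = tan²(45° − φ/2) = 0.2255.
γ' = 21.1 − 9.81 = 11.29 kN/m³. h₂ = H − d_w = 2.4 m.
σ'_h: at surface K_a·q = 12.63; at WT K_a(q+γd_w) = 24.64; at base K_a(q+γd_w+γ'h₂) = 30.75 kPa.
P₁ = ½(12.63+24.64)×2.6 = 48.45; P₂ = ½(24.64+30.75)×2.4 = 66.48; P_w = ½γ_w h₂² = 28.25.
Total = 48.45+66.48+28.25 = 143.2 kN/m.

143 kN/m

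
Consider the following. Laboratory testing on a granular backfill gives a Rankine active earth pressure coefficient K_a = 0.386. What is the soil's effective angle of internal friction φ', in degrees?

26.3°

K_a = tan²(45° − φ/2) ⇒ 45° − φ/2 = arctan(√0.386) = 31.85°.
φ = 2(45° − 31.85°) = 26.30°.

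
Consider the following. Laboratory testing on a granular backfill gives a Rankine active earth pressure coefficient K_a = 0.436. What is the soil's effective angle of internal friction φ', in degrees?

23.1°

K_a = tan²(45° − φ/2) ⇒ 45° − φ/2 = arctan(√0.436) = 33.44°.
φ = 2(45° − 33.44°) = 23.13°.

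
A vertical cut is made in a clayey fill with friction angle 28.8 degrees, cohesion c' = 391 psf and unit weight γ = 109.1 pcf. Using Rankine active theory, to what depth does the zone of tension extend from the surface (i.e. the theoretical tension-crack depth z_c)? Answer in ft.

12.1 ft

K_a = tan²(45° − 28.8°/2) = 0.3498; √K_a = 0.5914.
The active pressure is zero where K_a γ z = 2c√K_a, so z_c = 2c/(γ√K_a) = 2×391/(109.1×0.5914) = 12.12 ft.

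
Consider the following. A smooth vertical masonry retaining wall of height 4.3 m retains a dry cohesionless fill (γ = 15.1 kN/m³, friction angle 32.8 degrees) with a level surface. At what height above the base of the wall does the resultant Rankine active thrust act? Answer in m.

K_a = 0.2973.
The pressure distribution is triangular, so the resultant acts at H/3 above the base = 4.3/3 = 1.433 m.

1.43 m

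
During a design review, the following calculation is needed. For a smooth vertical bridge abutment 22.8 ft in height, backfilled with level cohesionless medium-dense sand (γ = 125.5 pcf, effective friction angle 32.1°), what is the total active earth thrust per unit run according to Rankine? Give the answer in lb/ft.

K_a = tan²(45° − φ/2) = 0.3060.
P_a = ½ K_a γ H² = 0.5 × 0.3060 × 125.5 × 22.8² = 9982 lb/ft.

9980 lb/ft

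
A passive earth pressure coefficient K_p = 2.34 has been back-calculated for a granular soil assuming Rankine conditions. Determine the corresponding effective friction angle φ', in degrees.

23.7°

K_p = (1+sin φ)/(1−sin φ) ⇒ sin φ = (K_p − 1)/(K_p + 1) = 0.4012.
φ = arcsin(0.4012) = 23.65°.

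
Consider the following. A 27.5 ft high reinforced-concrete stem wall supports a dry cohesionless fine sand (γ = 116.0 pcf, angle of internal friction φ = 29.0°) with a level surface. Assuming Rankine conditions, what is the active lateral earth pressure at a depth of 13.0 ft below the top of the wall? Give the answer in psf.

K_a = (1 − sin φ)/(1 + sin φ) = 0.3470.
σ_h = K_a γ z = 0.3470 × 116.0 × 13.0 = 523.2 psf.

523 psf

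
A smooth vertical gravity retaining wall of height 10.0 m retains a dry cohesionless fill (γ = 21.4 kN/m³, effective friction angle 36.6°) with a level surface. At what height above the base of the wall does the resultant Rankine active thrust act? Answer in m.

K_a = 0.2530.
The pressure distribution is triangular, so the resultant acts at H/3 above the base = 10.0/3 = 3.333 m.

3.33 m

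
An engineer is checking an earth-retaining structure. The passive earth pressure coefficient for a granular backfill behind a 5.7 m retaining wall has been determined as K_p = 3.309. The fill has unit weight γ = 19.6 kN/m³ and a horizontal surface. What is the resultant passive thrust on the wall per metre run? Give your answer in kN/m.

P = ½ K_p γ H² = 0.5 × 3.309 × 19.6 × 5.7² = 1054 kN/m.

1050 kN/m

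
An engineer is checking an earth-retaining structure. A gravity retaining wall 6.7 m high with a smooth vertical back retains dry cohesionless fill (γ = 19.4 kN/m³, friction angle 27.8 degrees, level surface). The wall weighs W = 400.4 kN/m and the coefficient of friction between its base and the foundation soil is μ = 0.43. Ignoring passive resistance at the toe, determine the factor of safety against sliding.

1.09

K_a = tan²(45° − 27.8°/2) = 0.3639.
P_a = ½K_aγH² = 0.5×0.3639×19.4×6.7² = 158.5 kN/m, acting at H/3 = 2.233 m above the base.
FS_sliding = μW / P_a = 0.43×400.4 / 158.5 = 1.087.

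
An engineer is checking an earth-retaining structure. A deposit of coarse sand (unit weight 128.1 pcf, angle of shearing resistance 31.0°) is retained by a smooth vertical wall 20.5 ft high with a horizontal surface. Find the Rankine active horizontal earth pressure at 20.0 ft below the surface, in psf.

K_a = (1 − sin φ)/(1 + sin φ) = 0.3201.
σ_h = K_a γ z = 0.3201 × 128.1 × 20.0 = 820.1 psf.

820 psf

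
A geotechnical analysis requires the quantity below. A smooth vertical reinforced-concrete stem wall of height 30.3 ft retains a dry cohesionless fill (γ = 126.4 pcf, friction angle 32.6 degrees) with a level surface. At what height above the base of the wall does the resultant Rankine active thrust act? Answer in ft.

10.1 ft

K_a = 0.2997.
The pressure distribution is triangular, so the resultant acts at H/3 above the base = 30.3/3 = 10.10 ft.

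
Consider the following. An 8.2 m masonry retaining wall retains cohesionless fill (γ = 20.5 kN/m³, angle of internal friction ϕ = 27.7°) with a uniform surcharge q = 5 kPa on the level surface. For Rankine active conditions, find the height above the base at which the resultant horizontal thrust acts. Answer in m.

2.81 m

K_a = 0.3653.
Triangular part P₁ = ½K_aγH² = 251.8 at H/3 = 2.733 m; rectangular part P₂ = K_a q H = 14.98 at H/2 = 4.100 m.
ȳ = (P₁·2.733 + P₂·4.100)/(P₁+P₂) = 2.810 m.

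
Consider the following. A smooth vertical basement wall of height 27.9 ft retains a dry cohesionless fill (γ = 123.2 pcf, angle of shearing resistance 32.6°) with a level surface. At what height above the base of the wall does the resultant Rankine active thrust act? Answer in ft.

9.30 ft

K_a = 0.2997.
The pressure distribution is triangular, so the resultant acts at H/3 above the base = 27.9/3 = 9.300 ft.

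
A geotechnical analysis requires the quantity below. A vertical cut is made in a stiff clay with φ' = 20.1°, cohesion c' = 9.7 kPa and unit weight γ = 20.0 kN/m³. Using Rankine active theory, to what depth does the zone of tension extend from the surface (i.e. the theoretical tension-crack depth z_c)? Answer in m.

K_a = tan²(45° − 20.1°/2) = 0.4885; √K_a = 0.6989.
The active pressure is zero where K_a γ z = 2c√K_a, so z_c = 2c/(γ√K_a) = 2×9.7/(20.0×0.6989) = 1.388 m.

1.39 m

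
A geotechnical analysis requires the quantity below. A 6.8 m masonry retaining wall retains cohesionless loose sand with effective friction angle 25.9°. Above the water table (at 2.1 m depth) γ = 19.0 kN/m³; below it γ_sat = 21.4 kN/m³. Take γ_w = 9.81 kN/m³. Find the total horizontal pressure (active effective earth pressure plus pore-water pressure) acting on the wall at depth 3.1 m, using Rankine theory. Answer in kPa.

K_a = (1 − sin φ)/(1 + sin φ) = 0.3920.
γ' = 21.4 − 9.81 = 11.59 kN/m³.
Effective vertical stress at 3.1 m: σ'_v = 19.0×2.1 + 11.59×1.00 = 51.49 kPa.
σ'_h = K_a σ'_v = 0.3920 × 51.49 = 20.18 kPa; u = γ_w × 1.00 = 9.810 kPa.
Total σ_h = 20.18 + 9.810 = 29.99 kPa.

30.0 kPa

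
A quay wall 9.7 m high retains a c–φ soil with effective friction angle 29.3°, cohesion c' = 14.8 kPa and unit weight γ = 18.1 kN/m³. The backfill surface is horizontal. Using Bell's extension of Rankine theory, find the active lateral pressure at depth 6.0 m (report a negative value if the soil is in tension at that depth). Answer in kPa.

19.9 kPa

K_a = (1 − sin φ)/(1 + sin φ) = 0.3428.
σ_a = K_a γ z − 2c√K_a = 0.3428×18.1×6.0 − 2×14.8×0.5855 = 19.90 kPa.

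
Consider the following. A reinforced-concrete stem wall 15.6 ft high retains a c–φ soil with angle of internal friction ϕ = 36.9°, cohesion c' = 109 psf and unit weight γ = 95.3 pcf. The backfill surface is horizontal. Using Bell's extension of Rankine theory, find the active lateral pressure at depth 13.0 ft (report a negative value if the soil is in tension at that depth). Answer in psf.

200 psf

K_a = (1 − sin φ)/(1 + sin φ) = 0.2497.
σ_a = K_a γ z − 2c√K_a = 0.2497×95.3×13.0 − 2×109×0.4997 = 200.4 psf.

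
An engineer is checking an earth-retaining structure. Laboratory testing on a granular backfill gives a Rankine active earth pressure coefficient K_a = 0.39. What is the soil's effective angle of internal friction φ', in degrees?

26.0°

K_a = tan²(45° − φ/2) ⇒ 45° − φ/2 = arctan(√0.39) = 31.98°.
φ = 2(45° − 31.98°) = 26.03°.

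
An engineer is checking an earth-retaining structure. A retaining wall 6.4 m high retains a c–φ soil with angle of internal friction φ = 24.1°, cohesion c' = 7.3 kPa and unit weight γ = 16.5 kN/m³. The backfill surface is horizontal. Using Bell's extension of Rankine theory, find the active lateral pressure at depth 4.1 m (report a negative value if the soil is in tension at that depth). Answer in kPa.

19.0 kPa

K_a = (1 − sin φ)/(1 + sin φ) = 0.4201.
σ_a = K_a γ z − 2c√K_a = 0.4201×16.5×4.1 − 2×7.3×0.6482 = 18.96 kPa.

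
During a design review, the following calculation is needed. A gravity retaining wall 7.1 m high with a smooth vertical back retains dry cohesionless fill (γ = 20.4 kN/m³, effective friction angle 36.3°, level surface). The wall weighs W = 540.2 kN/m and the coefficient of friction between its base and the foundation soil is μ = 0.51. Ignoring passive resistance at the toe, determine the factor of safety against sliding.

2.09

K_a = tan²(45° − 36.3°/2) = 0.2563.
P_a = ½K_aγH² = 0.5×0.2563×20.4×7.1² = 131.8 kN/m, acting at H/3 = 2.367 m above the base.
FS_sliding = μW / P_a = 0.51×540.2 / 131.8 = 2.091.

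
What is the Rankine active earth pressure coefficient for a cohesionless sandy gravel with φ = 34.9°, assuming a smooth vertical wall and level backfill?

K_a = tan²(45° − φ/2) = tan²(27.55°) = 0.2721.

0.272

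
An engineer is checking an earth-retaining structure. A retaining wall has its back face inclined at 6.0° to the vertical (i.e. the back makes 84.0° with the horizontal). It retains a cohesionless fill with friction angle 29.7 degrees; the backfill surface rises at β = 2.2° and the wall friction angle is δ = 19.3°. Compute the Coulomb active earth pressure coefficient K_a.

0.357

K_a = sin²(α+φ) / [sin²α · sin(α−δ) · (1 + √{sin(φ+δ)sin(φ−β) / (sin(α−δ)sin(α+β))})²].
With α = 84.0°, φ = 29.7°, δ = 19.3°, β = 2.2°: K_a = 0.3566.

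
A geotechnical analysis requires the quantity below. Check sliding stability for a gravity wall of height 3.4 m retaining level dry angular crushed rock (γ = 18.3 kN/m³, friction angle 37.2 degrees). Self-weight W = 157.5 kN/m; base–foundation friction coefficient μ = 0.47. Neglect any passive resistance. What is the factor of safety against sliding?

K_a = tan²(45° − 37.2°/2) = 0.2464.
P_a = ½K_aγH² = 0.5×0.2464×18.3×3.4² = 26.06 kN/m, acting at H/3 = 1.133 m above the base.
FS_sliding = μW / P_a = 0.47×157.5 / 26.06 = 2.840.

2.84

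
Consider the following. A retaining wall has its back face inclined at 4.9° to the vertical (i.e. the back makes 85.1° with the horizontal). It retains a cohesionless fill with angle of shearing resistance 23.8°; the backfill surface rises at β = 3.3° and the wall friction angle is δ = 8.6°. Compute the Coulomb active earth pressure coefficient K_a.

0.448

K_a = sin²(α+φ) / [sin²α · sin(α−δ) · (1 + √{sin(φ+δ)sin(φ−β) / (sin(α−δ)sin(α+β))})²].
With α = 85.1°, φ = 23.8°, δ = 8.6°, β = 3.3°: K_a = 0.4476.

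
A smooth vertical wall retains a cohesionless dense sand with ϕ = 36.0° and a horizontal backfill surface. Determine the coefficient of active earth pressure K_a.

0.260

K_a = (1 − sin φ)/(1 + sin φ) = (1 − sin 36.0°)/(1 + sin 36.0°) = 0.2596.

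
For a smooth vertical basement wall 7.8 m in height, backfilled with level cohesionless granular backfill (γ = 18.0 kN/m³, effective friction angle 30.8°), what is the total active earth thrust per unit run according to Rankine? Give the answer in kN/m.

K_a = tan²(45° − φ/2) = 0.3227.
P_a = ½ K_a γ H² = 0.5 × 0.3227 × 18.0 × 7.8² = 176.7 kN/m.

177 kN/m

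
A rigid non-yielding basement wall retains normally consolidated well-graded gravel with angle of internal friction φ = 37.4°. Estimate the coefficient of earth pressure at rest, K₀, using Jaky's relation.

K₀ = 1 − sin φ' = 1 − sin 37.4° = 0.3926.

0.393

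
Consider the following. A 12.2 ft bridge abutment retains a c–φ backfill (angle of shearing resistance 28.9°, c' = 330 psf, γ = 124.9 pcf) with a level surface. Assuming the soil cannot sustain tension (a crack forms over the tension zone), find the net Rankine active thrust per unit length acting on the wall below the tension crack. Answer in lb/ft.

K_a = 0.3484; √K_a = 0.5902.
Tension-crack depth z_c = 2c/(γ√K_a) = 2×330/(124.9×0.5902) = 8.953 ft.
σ_a at base = K_a γ H − 2c√K_a = 0.3484×124.9×12.2 − 2×330×0.5902 = 141.3 psf.
P_a = ½ × 141.3 × (H − z_c) = 0.5×141.3×3.247 = 229.4 lb/ft.

229 lb/ft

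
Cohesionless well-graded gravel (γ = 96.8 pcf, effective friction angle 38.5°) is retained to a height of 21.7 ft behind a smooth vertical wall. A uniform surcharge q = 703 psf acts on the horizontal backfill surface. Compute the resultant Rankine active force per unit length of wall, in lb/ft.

K_a = tan²(45° − φ/2) = 0.2327.
Soil triangle: ½ K_a γ H² = 0.5×0.2327×96.8×21.7² = 5302 lb/ft.
Surcharge rectangle: K_a q H = 0.2327×703×21.7 = 3549 lb/ft.
Total = 5302 + 3549 = 8852 lb/ft.

8850 lb/ft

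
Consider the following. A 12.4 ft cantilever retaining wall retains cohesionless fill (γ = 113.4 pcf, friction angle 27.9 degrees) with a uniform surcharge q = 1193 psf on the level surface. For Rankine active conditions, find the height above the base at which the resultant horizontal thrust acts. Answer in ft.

5.43 ft

K_a = 0.3625.
Triangular part P₁ = ½K_aγH² = 3160 at H/3 = 4.133 ft; rectangular part P₂ = K_a q H = 5362 at H/2 = 6.200 ft.
ȳ = (P₁·4.133 + P₂·6.200)/(P₁+P₂) = 5.434 ft.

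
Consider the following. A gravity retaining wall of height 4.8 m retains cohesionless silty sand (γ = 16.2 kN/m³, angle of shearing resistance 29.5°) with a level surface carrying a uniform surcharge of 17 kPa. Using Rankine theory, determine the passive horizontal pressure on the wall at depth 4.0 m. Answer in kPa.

241 kPa

K_p = (1 + sin φ)/(1 − sin φ) = 2.940.
σ_v = γz + q = 16.2 × 4.0 + 17 = 81.80 kPa.
σ_h = K_p σ_v = 2.940 × 81.80 = 240.5 kPa.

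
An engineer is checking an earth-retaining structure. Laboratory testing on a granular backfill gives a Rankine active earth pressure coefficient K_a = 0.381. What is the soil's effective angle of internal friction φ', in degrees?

26.6°

K_a = tan²(45° − φ/2) ⇒ 45° − φ/2 = arctan(√0.381) = 31.69°.
φ = 2(45° − 31.69°) = 26.63°.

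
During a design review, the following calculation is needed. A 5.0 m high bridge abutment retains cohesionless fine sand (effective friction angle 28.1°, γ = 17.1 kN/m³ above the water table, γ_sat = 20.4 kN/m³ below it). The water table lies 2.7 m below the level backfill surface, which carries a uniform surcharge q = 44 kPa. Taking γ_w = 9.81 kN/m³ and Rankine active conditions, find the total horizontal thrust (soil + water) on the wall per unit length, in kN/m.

K_a = tan²(45° − φ/2) = 0.3596.
γ' = 20.4 − 9.81 = 10.59 kN/m³. h₂ = H − d_w = 2.3 m.
σ'_h: at surface K_a·q = 15.82; at WT K_a(q+γd_w) = 32.43; at base K_a(q+γd_w+γ'h₂) = 41.18 kPa.
P₁ = ½(15.82+32.43)×2.7 = 65.14; P₂ = ½(32.43+41.18)×2.3 = 84.65; P_w = ½γ_w h₂² = 25.95.
Total = 65.14+84.65+25.95 = 175.7 kN/m.

176 kN/m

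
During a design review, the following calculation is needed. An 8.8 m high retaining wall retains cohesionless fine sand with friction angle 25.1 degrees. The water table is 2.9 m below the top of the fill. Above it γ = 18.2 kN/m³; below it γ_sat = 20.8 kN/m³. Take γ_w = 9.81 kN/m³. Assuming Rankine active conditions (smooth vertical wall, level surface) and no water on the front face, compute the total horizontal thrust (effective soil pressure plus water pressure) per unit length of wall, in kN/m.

K_a = tan²(45° − φ/2) = 0.4043.
γ' = 20.8 − 9.81 = 10.99 kN/m³. Depth below WT = 5.9 m.
σ'_h at WT = K_a γ d_w = 21.34 kPa; at base = 21.34 + K_a γ' × 5.9 = 47.55 kPa.
P₁ (0–2.9 m) = ½×21.34×2.9 = 30.94. P₂ (2.9–8.8 m) = ½(21.34+47.55)×5.9 = 203.2.
P_w = ½ γ_w h₂² = 0.5×9.81×5.9² = 170.7. Total = 30.94+203.2+170.7 = 404.9 kN/m.

405 kN/m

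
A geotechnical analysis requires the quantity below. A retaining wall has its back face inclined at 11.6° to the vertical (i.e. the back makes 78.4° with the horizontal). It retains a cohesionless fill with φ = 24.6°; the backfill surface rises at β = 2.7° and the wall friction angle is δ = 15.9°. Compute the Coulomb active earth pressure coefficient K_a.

K_a = sin²(α+φ) / [sin²α · sin(α−δ) · (1 + √{sin(φ+δ)sin(φ−β) / (sin(α−δ)sin(α+β))})²].
With α = 78.4°, φ = 24.6°, δ = 15.9°, β = 2.7°: K_a = 0.4792.

0.479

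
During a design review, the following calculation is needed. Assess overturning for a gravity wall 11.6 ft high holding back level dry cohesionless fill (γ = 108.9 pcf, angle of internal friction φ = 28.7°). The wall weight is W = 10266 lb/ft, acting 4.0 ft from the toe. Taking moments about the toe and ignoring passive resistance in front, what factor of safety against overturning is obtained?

4.13

K_a = tan²(45° − 28.7°/2) = 0.3511.
P_a = ½K_aγH² = 0.5×0.3511×108.9×11.6² = 2573 lb/ft, acting at H/3 = 3.867 ft above the base.
Overturning moment M_o = P_a × H/3 = 2573 × 3.867 = 9948.
Resisting moment M_r = W × 4.0 = 10266 × 4.0 = 41060.
FS_overturning = M_r/M_o = 41060/9948 = 4.128.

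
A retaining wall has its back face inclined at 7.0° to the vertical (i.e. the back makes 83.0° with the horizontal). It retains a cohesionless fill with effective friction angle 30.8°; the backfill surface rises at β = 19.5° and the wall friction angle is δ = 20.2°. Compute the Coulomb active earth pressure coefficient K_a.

K_a = sin²(α+φ) / [sin²α · sin(α−δ) · (1 + √{sin(φ+δ)sin(φ−β) / (sin(α−δ)sin(α+β))})²].
With α = 83.0°, φ = 30.8°, δ = 20.2°, β = 19.5°: K_a = 0.4746.

0.475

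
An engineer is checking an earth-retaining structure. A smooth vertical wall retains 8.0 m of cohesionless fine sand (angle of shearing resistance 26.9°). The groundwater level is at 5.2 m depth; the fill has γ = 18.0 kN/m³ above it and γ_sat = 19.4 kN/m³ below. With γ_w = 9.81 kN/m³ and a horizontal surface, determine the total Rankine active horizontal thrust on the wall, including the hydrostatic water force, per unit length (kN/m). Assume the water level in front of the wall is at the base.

K_a = tan²(45° − φ/2) = 0.3770.
γ' = 19.4 − 9.81 = 9.590 kN/m³. Depth below WT = 2.8 m.
σ'_h at WT = K_a γ d_w = 35.29 kPa; at base = 35.29 + K_a γ' × 2.8 = 45.41 kPa.
P₁ (0–5.2 m) = ½×35.29×5.2 = 91.75. P₂ (5.2–8.0 m) = ½(35.29+45.41)×2.8 = 113.0.
P_w = ½ γ_w h₂² = 0.5×9.81×2.8² = 38.46. Total = 91.75+113.0+38.46 = 243.2 kN/m.

243 kN/m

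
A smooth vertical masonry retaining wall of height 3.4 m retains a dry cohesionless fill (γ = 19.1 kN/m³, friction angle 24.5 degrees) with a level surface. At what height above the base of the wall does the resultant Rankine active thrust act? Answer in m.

1.13 m

K_a = 0.4137.
The pressure distribution is triangular, so the resultant acts at H/3 above the base = 3.4/3 = 1.133 m.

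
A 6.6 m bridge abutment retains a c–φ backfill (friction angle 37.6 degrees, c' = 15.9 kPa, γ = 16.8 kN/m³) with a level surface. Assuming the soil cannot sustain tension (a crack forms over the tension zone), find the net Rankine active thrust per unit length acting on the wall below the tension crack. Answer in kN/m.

K_a = 0.2421; √K_a = 0.4921.
Tension-crack depth z_c = 2c/(γ√K_a) = 2×15.9/(16.8×0.4921) = 3.847 m.
σ_a at base = K_a γ H − 2c√K_a = 0.2421×16.8×6.6 − 2×15.9×0.4921 = 11.20 kPa.
P_a = ½ × 11.20 × (H − z_c) = 0.5×11.20×2.753 = 15.42 kN/m.

15.4 kN/m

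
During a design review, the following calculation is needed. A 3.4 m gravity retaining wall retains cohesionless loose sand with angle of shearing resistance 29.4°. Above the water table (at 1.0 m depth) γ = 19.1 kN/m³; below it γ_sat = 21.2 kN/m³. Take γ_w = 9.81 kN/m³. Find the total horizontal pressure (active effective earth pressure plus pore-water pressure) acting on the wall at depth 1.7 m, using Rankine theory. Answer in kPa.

16.1 kPa

K_a = (1 − sin φ)/(1 + sin φ) = 0.3415.
γ' = 21.2 − 9.81 = 11.39 kN/m³.
Effective vertical stress at 1.7 m: σ'_v = 19.1×1.0 + 11.39×0.700 = 27.07 kPa.
σ'_h = K_a σ'_v = 0.3415 × 27.07 = 9.245 kPa; u = γ_w × 0.700 = 6.867 kPa.
Total σ_h = 9.245 + 6.867 = 16.11 kPa.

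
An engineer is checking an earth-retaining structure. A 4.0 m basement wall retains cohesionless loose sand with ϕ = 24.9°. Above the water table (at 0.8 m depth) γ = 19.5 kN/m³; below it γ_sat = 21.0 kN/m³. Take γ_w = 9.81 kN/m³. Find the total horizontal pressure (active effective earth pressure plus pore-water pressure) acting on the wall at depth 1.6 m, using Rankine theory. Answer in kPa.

K_a = (1 − sin φ)/(1 + sin φ) = 0.4074.
γ' = 21.0 − 9.81 = 11.19 kN/m³.
Effective vertical stress at 1.6 m: σ'_v = 19.5×0.8 + 11.19×0.800 = 24.55 kPa.
σ'_h = K_a σ'_v = 0.4074 × 24.55 = 10.00 kPa; u = γ_w × 0.800 = 7.848 kPa.
Total σ_h = 10.00 + 7.848 = 17.85 kPa.

17.9 kPa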